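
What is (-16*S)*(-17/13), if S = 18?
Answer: 4896/13 ≈ 376.62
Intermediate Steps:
(-16*S)*(-17/13) = (-16*18)*(-17/13) = -(-4896)/13 = -288*(-17/13) = 4896/13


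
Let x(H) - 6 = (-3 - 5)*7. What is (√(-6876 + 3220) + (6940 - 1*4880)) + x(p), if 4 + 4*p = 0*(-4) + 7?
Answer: 2010 + 2*I*√914 ≈ 2010.0 + 60.465*I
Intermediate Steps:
p = ¾ (p = -1 + (0*(-4) + 7)/4 = -1 + (0 + 7)/4 = -1 + (¼)*7 = -1 + 7/4 = ¾ ≈ 0.75000)
x(H) = -50 (x(H) = 6 + (-3 - 5)*7 = 6 - 8*7 = 6 - 56 = -50)
(√(-6876 + 3220) + (6940 - 1*4880)) + x(p) = (√(-6876 + 3220) + (6940 - 1*4880)) - 50 = (√(-3656) + (6940 - 4880)) - 50 = (2*I*√914 + 2060) - 50 = (2060 + 2*I*√914) - 50 = 2010 + 2*I*√914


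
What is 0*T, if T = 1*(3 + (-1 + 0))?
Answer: 0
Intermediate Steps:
T = 2 (T = 1*(3 - 1) = 1*2 = 2)
0*T = 0*2 = 0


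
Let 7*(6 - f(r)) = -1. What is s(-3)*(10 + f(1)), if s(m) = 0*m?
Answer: 0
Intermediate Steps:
s(m) = 0
f(r) = 43/7 (f(r) = 6 - ⅐*(-1) = 6 + ⅐ = 43/7)
s(-3)*(10 + f(1)) = 0*(10 + 43/7) = 0*(113/7) = 0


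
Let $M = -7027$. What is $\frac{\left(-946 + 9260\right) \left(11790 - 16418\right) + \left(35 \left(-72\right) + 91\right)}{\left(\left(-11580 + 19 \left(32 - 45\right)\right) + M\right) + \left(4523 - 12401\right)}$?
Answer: $\frac{38479621}{26732} \approx 1439.5$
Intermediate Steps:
$\frac{\left(-946 + 9260\right) \left(11790 - 16418\right) + \left(35 \left(-72\right) + 91\right)}{\left(\left(-11580 + 19 \left(32 - 45\right)\right) + M\right) + \left(4523 - 12401\right)} = \frac{\left(-946 + 9260\right) \left(11790 - 16418\right) + \left(35 \left(-72\right) + 91\right)}{\left(\left(-11580 + 19 \left(32 - 45\right)\right) - 7027\right) + \left(4523 - 12401\right)} = \frac{8314 \left(-4628\right) + \left(-2520 + 91\right)}{\left(\left(-11580 + 19 \left(-13\right)\right) - 7027\right) + \left(4523 - 12401\right)} = \frac{-38477192 - 2429}{\left(\left(-11580 - 247\right) - 7027\right) - 7878} = - \frac{38479621}{\left(-11827 - 7027\right) - 7878} = - \frac{38479621}{-18854 - 7878} = - \frac{38479621}{-26732} = \left(-38479621\right) \left(- \frac{1}{26732}\right) = \frac{38479621}{26732}$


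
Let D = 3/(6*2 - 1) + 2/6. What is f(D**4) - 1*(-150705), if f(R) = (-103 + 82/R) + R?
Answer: 14345841508707881/94873680000 ≈ 1.5121e+5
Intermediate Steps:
D = 20/33 (D = 3/(12 - 1) + 2*(1/6) = 3/11 + 1/3 = 20/33 ≈ 0.60606)
f(R) = -103 + R + 82/R
f(D**4) - 1*(-150705) = (-103 + (20/33)**4 + 82/((20/33)**4)) - 1*(-150705) = (-103 + 160000/1185921 + 82/(160000/1185921)) + 150705 = (-103 + 160000/1185921 + 82*(1185921/160000)) + 150705 = (-103 + 160000/1185921 + 48622761/80000) + 150705 = 47903564307881/94873680000 + 150705 = 14345841508707881/94873680000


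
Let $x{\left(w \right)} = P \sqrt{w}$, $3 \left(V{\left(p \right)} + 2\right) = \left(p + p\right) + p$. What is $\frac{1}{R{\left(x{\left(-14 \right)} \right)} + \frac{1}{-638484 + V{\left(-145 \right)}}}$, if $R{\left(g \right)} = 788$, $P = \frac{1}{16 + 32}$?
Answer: $\frac{638631}{503241227} \approx 0.001269$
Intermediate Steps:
$P = \frac{1}{48} \approx 0.020833$
$V{\left(p \right)} = -2 + p$ ($V{\left(p \right)} = -2 + \frac{\left(p + p\right) + p}{3} = -2 + \frac{2 p + p}{3} = -2 + \frac{3 p}{3} = -2 + p$)
$x{\left(w \right)} = \frac{\sqrt{w}}{48}$
$\frac{1}{R{\left(x{\left(-14 \right)} \right)} + \frac{1}{-638484 + V{\left(-145 \right)}}} = \frac{1}{788 + \frac{1}{-638484 - 147}} = \frac{1}{788 + \frac{1}{-638631}} = \frac{1}{788 - \frac{1}{638631}} = \frac{1}{\frac{503241227}{638631}} = \frac{638631}{503241227}$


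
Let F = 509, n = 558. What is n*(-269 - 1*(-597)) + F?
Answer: 183533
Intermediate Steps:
n*(-269 - 1*(-597)) + F = 558*(-269 - 1*(-597)) + 509 = 558*(-269 + 597) + 509 = 558*328 + 509 = 183024 + 509 = 183533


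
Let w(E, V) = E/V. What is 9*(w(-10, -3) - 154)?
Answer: -1356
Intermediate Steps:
9*(w(-10, -3) - 154) = 9*(-10/(-3) - 154) = 9*(-10*(-1/3) - 154) = 9*(10/3 - 154) = 9*(-452/3) = -1356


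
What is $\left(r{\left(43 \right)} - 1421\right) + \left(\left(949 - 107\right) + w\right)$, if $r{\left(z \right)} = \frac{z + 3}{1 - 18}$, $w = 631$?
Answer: $\frac{838}{17} \approx 49.294$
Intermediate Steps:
$r{\left(z \right)} = - \frac{3}{17} - \frac{z}{17}$ ($r{\left(z \right)} = \frac{3 + z}{-17} = \left(3 + z\right) \left(- \frac{1}{17}\right) = - \frac{3}{17} - \frac{z}{17}$)
$\left(r{\left(43 \right)} - 1421\right) + \left(\left(949 - 107\right) + w\right) = \left(\left(- \frac{3}{17} - \frac{43}{17}\right) - 1421\right) + \left(\left(949 - 107\right) + 631\right) = \left(\left(- \frac{3}{17} - \frac{43}{17}\right) - 1421\right) + \left(842 + 631\right) = \left(- \frac{46}{17} - 1421\right) + 1473 = - \frac{24203}{17} + 1473 = \frac{838}{17}$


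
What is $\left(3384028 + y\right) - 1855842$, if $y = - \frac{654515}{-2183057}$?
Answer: $\frac{3336117799117}{2183057} \approx 1.5282 \cdot 10^{6}$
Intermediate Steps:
$y = \frac{654515}{2183057}$ ($y = \left(-654515\right) \left(- \frac{1}{2183057}\right) = \frac{654515}{2183057} \approx 0.29982$)
$\left(3384028 + y\right) - 1855842 = \left(3384028 + \frac{654515}{2183057}\right) - 1855842 = \frac{7387526668111}{2183057} - 1855842 = \frac{3336117799117}{2183057}$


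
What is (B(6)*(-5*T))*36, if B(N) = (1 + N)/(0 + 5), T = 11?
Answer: -2772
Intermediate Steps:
B(N) = ⅕ + N/5 (B(N) = (1 + N)/5 = (1 + N)*(⅕) = ⅕ + N/5)
(B(6)*(-5*T))*36 = ((⅕ + (⅕)*6)*(-5*11))*36 = ((⅕ + 6/5)*(-55))*36 = ((7/5)*(-55))*36 = -77*36 = -2772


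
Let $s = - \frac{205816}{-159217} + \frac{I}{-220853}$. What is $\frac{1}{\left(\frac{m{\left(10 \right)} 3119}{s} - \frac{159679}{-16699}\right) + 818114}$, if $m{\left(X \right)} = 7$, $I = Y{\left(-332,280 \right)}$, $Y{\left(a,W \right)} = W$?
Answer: $\frac{758309944309312}{633211486567563865087} \approx 1.1976 \cdot 10^{-6}$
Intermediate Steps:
$I = 280$
$s = \frac{45410500288}{35163552101}$ ($s = - \frac{205816}{-159217} + \frac{280}{-220853} = \left(-205816\right) \left(- \frac{1}{159217}\right) + 280 \left(- \frac{1}{220853}\right) = \frac{205816}{159217} - \frac{280}{220853} = \frac{45410500288}{35163552101} \approx 1.2914$)
$\frac{1}{\left(\frac{m{\left(10 \right)} 3119}{s} - \frac{159679}{-16699}\right) + 818114} = \frac{1}{\left(\frac{7 \cdot 3119}{\frac{45410500288}{35163552101}} - \frac{159679}{-16699}\right) + 818114} = \frac{1}{\left(21833 \cdot \frac{35163552101}{45410500288} - - \frac{159679}{16699}\right) + 818114} = \frac{1}{\left(\frac{767725833021133}{45410500288} + \frac{159679}{16699}\right) + 818114} = \frac{1}{\frac{12827504788895387519}{758309944309312} + 818114} = \frac{1}{\frac{633211486567563865087}{758309944309312}} = \frac{758309944309312}{633211486567563865087}$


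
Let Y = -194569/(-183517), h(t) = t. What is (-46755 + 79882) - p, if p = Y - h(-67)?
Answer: 6066877451/183517 ≈ 33059.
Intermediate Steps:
Y = 194569/183517 (Y = -194569*(-1/183517) = 194569/183517 ≈ 1.0602)
p = 12490208/183517 (p = 194569/183517 - 1*(-67) = 194569/183517 + 67 = 12490208/183517 ≈ 68.060)
(-46755 + 79882) - p = (-46755 + 79882) - 1*12490208/183517 = 33127 - 12490208/183517 = 6066877451/183517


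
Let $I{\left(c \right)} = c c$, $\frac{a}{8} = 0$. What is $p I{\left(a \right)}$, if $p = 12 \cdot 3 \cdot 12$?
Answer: $0$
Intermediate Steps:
$a = 0$ ($a = 8 \cdot 0 = 0$)
$I{\left(c \right)} = c^{2}$
$p = 432$ ($p = 36 \cdot 12 = 432$)
$p I{\left(a \right)} = 432 \cdot 0^{2} = 432 \cdot 0 = 0$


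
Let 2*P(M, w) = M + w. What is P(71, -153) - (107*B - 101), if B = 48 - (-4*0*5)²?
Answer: -5076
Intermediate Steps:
P(M, w) = M/2 + w/2 (P(M, w) = (M + w)/2 = M/2 + w/2)
B = 48 (B = 48 - (0*5)² = 48 - 1*0² = 48 - 1*0 = 48 + 0 = 48)
P(71, -153) - (107*B - 101) = ((½)*71 + (½)*(-153)) - (107*48 - 101) = (71/2 - 153/2) - (5136 - 101) = -41 - 1*5035 = -41 - 5035 = -5076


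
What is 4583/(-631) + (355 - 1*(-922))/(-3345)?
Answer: -16135922/2110695 ≈ -7.6448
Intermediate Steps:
4583/(-631) + (355 - 1*(-922))/(-3345) = 4583*(-1/631) + (355 + 922)*(-1/3345) = -4583/631 + 1277*(-1/3345) = -4583/631 - 1277/3345 = -16135922/2110695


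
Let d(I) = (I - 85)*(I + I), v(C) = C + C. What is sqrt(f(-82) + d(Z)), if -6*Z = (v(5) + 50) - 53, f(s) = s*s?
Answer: sqrt(249302)/6 ≈ 83.217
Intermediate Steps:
v(C) = 2*C
f(s) = s**2
Z = -7/6 (Z = -((2*5 + 50) - 53)/6 = -((10 + 50) - 53)/6 = -(60 - 53)/6 = -1/6*7 = -7/6 ≈ -1.1667)
d(I) = 2*I*(-85 + I) (d(I) = (-85 + I)*(2*I) = 2*I*(-85 + I))
sqrt(f(-82) + d(Z)) = sqrt((-82)**2 + 2*(-7/6)*(-85 - 7/6)) = sqrt(6724 + 2*(-7/6)*(-517/6)) = sqrt(6724 + 3619/18) = sqrt(124651/18) = sqrt(249302)/6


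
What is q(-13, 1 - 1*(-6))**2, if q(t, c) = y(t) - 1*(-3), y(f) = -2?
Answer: 1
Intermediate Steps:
q(t, c) = 1 (q(t, c) = -2 - 1*(-3) = -2 + 3 = 1)
q(-13, 1 - 1*(-6))**2 = 1**2 = 1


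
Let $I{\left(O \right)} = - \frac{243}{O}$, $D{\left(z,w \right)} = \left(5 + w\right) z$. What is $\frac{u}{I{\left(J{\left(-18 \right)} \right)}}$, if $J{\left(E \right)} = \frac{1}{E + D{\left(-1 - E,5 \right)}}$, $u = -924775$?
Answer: $\frac{924775}{36936} \approx 25.037$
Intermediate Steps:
$D{\left(z,w \right)} = z \left(5 + w\right)$
$J{\left(E \right)} = \frac{1}{-10 - 9 E}$ ($J{\left(E \right)} = \frac{1}{E + \left(-1 - E\right) \left(5 + 5\right)} = \frac{1}{E + \left(-1 - E\right) 10} = \frac{1}{E - \left(10 + 10 E\right)} = \frac{1}{-10 - 9 E}$)
$\frac{u}{I{\left(J{\left(-18 \right)} \right)}} = - \frac{924775}{\left(-243\right) \frac{1}{\frac{1}{-10 - -162}}} = - \frac{924775}{\left(-243\right) \frac{1}{\frac{1}{-10 + 162}}} = - \frac{924775}{\left(-243\right) \frac{1}{\frac{1}{152}}} = - \frac{924775}{\left(-243\right) 152} = - \frac{924775}{-36936} = \left(-924775\right) \left(- \frac{1}{36936}\right) = \frac{924775}{36936}$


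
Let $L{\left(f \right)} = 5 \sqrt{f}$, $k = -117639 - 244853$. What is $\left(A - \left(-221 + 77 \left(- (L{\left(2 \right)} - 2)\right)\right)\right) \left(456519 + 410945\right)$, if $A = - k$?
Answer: $314506880376 + 333973640 \sqrt{2} \approx 3.1498 \cdot 10^{11}$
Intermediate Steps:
$k = -362492$
$A = 362492$ ($A = \left(-1\right) \left(-362492\right) = 362492$)
$\left(A - \left(-221 + 77 \left(- (L{\left(2 \right)} - 2)\right)\right)\right) \left(456519 + 410945\right) = \left(362492 - \left(-221 + 77 \left(- (5 \sqrt{2} - 2)\right)\right)\right) \left(456519 + 410945\right) = \left(362492 - \left(-221 + 77 \left(- (-2 + 5 \sqrt{2})\right)\right)\right) 867464 = \left(362492 - \left(-221 + 77 \left(2 - 5 \sqrt{2}\right)\right)\right) 867464 = \left(362492 - \left(-67 - 385 \sqrt{2}\right)\right) 867464 = \left(362492 + \left(67 + 385 \sqrt{2}\right)\right) 867464 = \left(362559 + 385 \sqrt{2}\right) 867464 = 314506880376 + 333973640 \sqrt{2}$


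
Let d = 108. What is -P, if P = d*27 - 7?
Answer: -2909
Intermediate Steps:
P = 2909 (P = 108*27 - 7 = 2916 - 7 = 2909)
-P = -1*2909 = -2909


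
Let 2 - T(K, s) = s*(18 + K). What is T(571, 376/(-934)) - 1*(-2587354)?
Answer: 1208405984/467 ≈ 2.5876e+6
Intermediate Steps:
T(K, s) = 2 - s*(18 + K)
T(571, 376/(-934)) - 1*(-2587354) = (2 - 6768/(-934) - 1*571*376/(-934)) - 1*(-2587354) = (2 - 6768*(-1)/934 - 1*571*376*(-1/934)) + 2587354 = (2 - 18*(-188/467) - 1*571*(-188/467)) + 2587354 = (2 + 3384/467 + 107348/467) + 2587354 = 111666/467 + 2587354 = 1208405984/467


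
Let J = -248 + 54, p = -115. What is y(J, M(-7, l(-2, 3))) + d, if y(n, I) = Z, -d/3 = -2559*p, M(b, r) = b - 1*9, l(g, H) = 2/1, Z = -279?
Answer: -883134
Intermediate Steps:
l(g, H) = 2 (l(g, H) = 2*1 = 2)
M(b, r) = -9 + b (M(b, r) = b - 9 = -9 + b)
J = -194
d = -882855 (d = -(-7677)*(-115) = -3*294285 = -882855)
y(n, I) = -279
y(J, M(-7, l(-2, 3))) + d = -279 - 882855 = -883134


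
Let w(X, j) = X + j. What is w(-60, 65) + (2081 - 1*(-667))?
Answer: 2753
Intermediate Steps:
w(-60, 65) + (2081 - 1*(-667)) = (-60 + 65) + (2081 - 1*(-667)) = 5 + (2081 + 667) = 5 + 2748 = 2753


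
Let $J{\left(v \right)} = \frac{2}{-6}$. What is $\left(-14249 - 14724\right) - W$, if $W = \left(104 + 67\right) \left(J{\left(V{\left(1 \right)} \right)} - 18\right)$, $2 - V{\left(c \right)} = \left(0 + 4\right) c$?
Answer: $-25838$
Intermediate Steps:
$V{\left(c \right)} = 2 - 4 c$ ($V{\left(c \right)} = 2 - \left(0 + 4\right) c = 2 - 4 c$)
$J{\left(v \right)} = - \frac{1}{3}$ ($J{\left(v \right)} = 2 \left(- \frac{1}{6}\right) = - \frac{1}{3}$)
$W = -3135$ ($W = \left(104 + 67\right) \left(- \frac{1}{3} - 18\right) = 171 \left(- \frac{1}{3} - 18\right) = 171 \left(- \frac{55}{3}\right) = -3135$)
$\left(-14249 - 14724\right) - W = \left(-14249 - 14724\right) - -3135 = \left(-14249 - 14724\right) + 3135 = -28973 + 3135 = -25838$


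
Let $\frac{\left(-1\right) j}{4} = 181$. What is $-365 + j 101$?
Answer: $-73489$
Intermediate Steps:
$j = -724$ ($j = \left(-4\right) 181 = -724$)
$-365 + j 101 = -365 - 73124 = -73489$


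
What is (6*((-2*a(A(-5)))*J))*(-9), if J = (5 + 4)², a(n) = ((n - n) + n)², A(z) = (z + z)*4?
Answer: 13996800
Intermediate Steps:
A(z) = 8*z (A(z) = (2*z)*4 = 8*z)
a(n) = n² (a(n) = (0 + n)² = n²)
J = 81 (J = 9² = 81)
(6*((-2*a(A(-5)))*J))*(-9) = (6*(-2*(8*(-5))²*81))*(-9) = (6*(-2*(-40)²*81))*(-9) = (6*(-2*1600*81))*(-9) = (6*(-3200*81))*(-9) = (6*(-259200))*(-9) = -1555200*(-9) = 13996800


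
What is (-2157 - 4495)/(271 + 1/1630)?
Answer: -10842760/441731 ≈ -24.546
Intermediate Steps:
(-2157 - 4495)/(271 + 1/1630) = -6652/(271 + 1/1630) = -6652/441731/1630 = -6652*1630/441731 = -10842760/441731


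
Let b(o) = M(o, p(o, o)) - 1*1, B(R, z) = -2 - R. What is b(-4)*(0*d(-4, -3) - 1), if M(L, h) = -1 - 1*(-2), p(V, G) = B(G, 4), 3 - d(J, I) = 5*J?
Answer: 0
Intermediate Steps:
d(J, I) = 3 - 5*J
p(V, G) = -2 - G
M(L, h) = 1 (M(L, h) = -1 + 2 = 1)
b(o) = 0 (b(o) = 1 - 1*1 = 1 - 1 = 0)
b(-4)*(0*d(-4, -3) - 1) = 0*(0*(3 - 5*(-4)) - 1) = 0*(0*(3 + 20) - 1) = 0*(0*23 - 1) = 0*(0 - 1) = 0*(-1) = 0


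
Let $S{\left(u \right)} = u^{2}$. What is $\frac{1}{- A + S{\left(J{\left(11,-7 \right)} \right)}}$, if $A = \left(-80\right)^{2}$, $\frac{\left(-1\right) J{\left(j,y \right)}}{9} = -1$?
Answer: $- \frac{1}{6319} \approx -0.00015825$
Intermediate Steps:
$J{\left(j,y \right)} = 9$ ($J{\left(j,y \right)} = \left(-9\right) \left(-1\right) = 9$)
$A = 6400$
$\frac{1}{- A + S{\left(J{\left(11,-7 \right)} \right)}} = \frac{1}{\left(-1\right) 6400 + 9^{2}} = \frac{1}{-6400 + 81} = \frac{1}{-6319} = - \frac{1}{6319}$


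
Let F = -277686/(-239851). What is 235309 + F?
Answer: 56439376645/239851 ≈ 2.3531e+5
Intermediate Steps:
F = 277686/239851 (F = -277686*(-1/239851) = 277686/239851 ≈ 1.1577)
235309 + F = 235309 + 277686/239851 = 56439376645/239851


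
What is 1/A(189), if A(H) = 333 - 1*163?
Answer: 1/170 ≈ 0.0058824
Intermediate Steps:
A(H) = 170 (A(H) = 333 - 163 = 170)
1/A(189) = 1/170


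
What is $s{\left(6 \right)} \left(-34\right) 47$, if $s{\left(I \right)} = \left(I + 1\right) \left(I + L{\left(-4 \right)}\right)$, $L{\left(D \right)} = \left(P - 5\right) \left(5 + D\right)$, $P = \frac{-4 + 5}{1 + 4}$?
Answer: $- \frac{67116}{5} \approx -13423.0$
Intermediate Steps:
$P = \frac{1}{5}$ ($P = 1 \cdot \frac{1}{5} = \frac{1}{5} \approx 0.2$)
$L{\left(D \right)} = -24 - \frac{24 D}{5}$ ($L{\left(D \right)} = \left(\frac{1}{5} - 5\right) \left(5 + D\right) = - \frac{24 \left(5 + D\right)}{5} = -24 - \frac{24 D}{5}$)
$s{\left(I \right)} = \left(1 + I\right) \left(- \frac{24}{5} + I\right)$ ($s{\left(I \right)} = \left(I + 1\right) \left(I - \frac{24}{5}\right) = \left(1 + I\right) \left(I + \left(-24 + \frac{96}{5}\right)\right) = \left(1 + I\right) \left(I - \frac{24}{5}\right) = \left(1 + I\right) \left(- \frac{24}{5} + I\right)$)
$s{\left(6 \right)} \left(-34\right) 47 = \left(- \frac{24}{5} + 6^{2} - \frac{114}{5}\right) \left(-34\right) 47 = \left(- \frac{24}{5} + 36 - \frac{114}{5}\right) \left(-34\right) 47 = \frac{42}{5} \left(-34\right) 47 = \left(- \frac{1428}{5}\right) 47 = - \frac{67116}{5}$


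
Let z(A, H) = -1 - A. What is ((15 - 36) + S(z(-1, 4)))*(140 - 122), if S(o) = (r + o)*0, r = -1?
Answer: -378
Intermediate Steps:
S(o) = 0 (S(o) = (-1 + o)*0 = 0)
((15 - 36) + S(z(-1, 4)))*(140 - 122) = ((15 - 36) + 0)*(140 - 122) = (-21 + 0)*18 = -21*18 = -378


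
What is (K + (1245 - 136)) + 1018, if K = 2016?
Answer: 4143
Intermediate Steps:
(K + (1245 - 136)) + 1018 = (2016 + (1245 - 136)) + 1018 = (2016 + 1109) + 1018 = 3125 + 1018 = 4143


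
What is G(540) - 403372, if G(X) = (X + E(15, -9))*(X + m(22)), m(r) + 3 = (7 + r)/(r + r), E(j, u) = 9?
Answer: -4760675/44 ≈ -1.0820e+5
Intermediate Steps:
m(r) = -3 + (7 + r)/(2*r) (m(r) = -3 + (7 + r)/(r + r) = -3 + (7 + r)/((2*r)) = -3 + (7 + r)*(1/(2*r)) = -3 + (7 + r)/(2*r))
G(X) = (9 + X)*(-103/44 + X) (G(X) = (X + 9)*(X + (1/2)*(7 - 5*22)/22) = (9 + X)*(X + (1/2)*(1/22)*(7 - 110)) = (9 + X)*(X + (1/2)*(1/22)*(-103)) = (9 + X)*(X - 103/44) = (9 + X)*(-103/44 + X))
G(540) - 403372 = (-927/44 + 540**2 + (293/44)*540) - 403372 = (-927/44 + 291600 + 39555/11) - 403372 = 12987693/44 - 403372 = -4760675/44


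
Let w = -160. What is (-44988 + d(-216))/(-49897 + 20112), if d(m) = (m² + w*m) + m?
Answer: -36012/29785 ≈ -1.2091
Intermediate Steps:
d(m) = m² - 159*m (d(m) = (m² - 160*m) + m = m² - 159*m)
(-44988 + d(-216))/(-49897 + 20112) = (-44988 - 216*(-159 - 216))/(-49897 + 20112) = (-44988 - 216*(-375))/(-29785) = (-44988 + 81000)*(-1/29785) = 36012*(-1/29785) = -36012/29785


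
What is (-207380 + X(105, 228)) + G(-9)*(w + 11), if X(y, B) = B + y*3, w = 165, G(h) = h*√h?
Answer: -206837 - 4752*I ≈ -2.0684e+5 - 4752.0*I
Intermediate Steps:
G(h) = h^(3/2)
X(y, B) = B + 3*y
(-207380 + X(105, 228)) + G(-9)*(w + 11) = (-207380 + (228 + 3*105)) + (-9)^(3/2)*(165 + 11) = (-207380 + (228 + 315)) - 27*I*176 = (-207380 + 543) - 4752*I = -206837 - 4752*I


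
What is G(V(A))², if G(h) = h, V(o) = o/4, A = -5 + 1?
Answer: 1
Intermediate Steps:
A = -4
V(o) = o/4 (V(o) = o*(¼) = o/4)
G(V(A))² = ((¼)*(-4))² = (-1)² = 1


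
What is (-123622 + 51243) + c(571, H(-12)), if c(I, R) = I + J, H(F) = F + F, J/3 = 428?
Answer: -70524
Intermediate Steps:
J = 1284 (J = 3*428 = 1284)
H(F) = 2*F
c(I, R) = 1284 + I (c(I, R) = I + 1284 = 1284 + I)
(-123622 + 51243) + c(571, H(-12)) = (-123622 + 51243) + (1284 + 571) = -72379 + 1855 = -70524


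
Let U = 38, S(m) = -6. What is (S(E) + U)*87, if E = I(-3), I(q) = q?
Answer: 2784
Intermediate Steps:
E = -3
(S(E) + U)*87 = (-6 + 38)*87 = 32*87 = 2784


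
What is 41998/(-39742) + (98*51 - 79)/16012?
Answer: -238490539/318174452 ≈ -0.74956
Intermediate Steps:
41998/(-39742) + (98*51 - 79)/16012 = 41998*(-1/39742) + (4998 - 79)*(1/16012) = -20999/19871 + 4919*(1/16012) = -20999/19871 + 4919/16012 = -238490539/318174452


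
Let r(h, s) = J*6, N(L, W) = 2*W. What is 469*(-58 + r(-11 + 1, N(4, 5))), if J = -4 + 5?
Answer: -24388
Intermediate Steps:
J = 1
r(h, s) = 6 (r(h, s) = 1*6 = 6)
469*(-58 + r(-11 + 1, N(4, 5))) = 469*(-58 + 6) = 469*(-52) = -24388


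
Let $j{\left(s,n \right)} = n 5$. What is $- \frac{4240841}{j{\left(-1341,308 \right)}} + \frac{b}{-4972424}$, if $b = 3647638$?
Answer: $- \frac{59922945827}{21754355} \approx -2754.5$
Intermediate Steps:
$j{\left(s,n \right)} = 5 n$
$- \frac{4240841}{j{\left(-1341,308 \right)}} + \frac{b}{-4972424} = - \frac{4240841}{5 \cdot 308} + \frac{3647638}{-4972424} = - \frac{4240841}{1540} + 3647638 \left(- \frac{1}{4972424}\right) = \left(-4240841\right) \frac{1}{1540} - \frac{1823819}{2486212} = - \frac{385531}{140} - \frac{1823819}{2486212} = - \frac{59922945827}{21754355}$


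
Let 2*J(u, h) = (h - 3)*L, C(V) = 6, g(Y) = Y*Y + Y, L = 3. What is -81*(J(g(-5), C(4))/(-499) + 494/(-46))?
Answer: 19983753/22954 ≈ 870.60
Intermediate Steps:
g(Y) = Y + Y² (g(Y) = Y² + Y = Y + Y²)
J(u, h) = -9/2 + 3*h/2 (J(u, h) = ((h - 3)*3)/2 = ((-3 + h)*3)/2 = (-9 + 3*h)/2 = -9/2 + 3*h/2)
-81*(J(g(-5), C(4))/(-499) + 494/(-46)) = -81*((-9/2 + (3/2)*6)/(-499) + 494/(-46)) = -81*((-9/2 + 9)*(-1/499) + 494*(-1/46)) = -81*((9/2)*(-1/499) - 247/23) = -81*(-9/998 - 247/23) = -81*(-246713/22954) = 19983753/22954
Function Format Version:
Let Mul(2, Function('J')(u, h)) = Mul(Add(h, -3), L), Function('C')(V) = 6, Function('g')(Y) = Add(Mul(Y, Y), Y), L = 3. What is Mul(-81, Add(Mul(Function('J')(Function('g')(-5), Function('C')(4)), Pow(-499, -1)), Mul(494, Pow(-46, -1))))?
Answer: Rational(19983753, 22954) ≈ 870.60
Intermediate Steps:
Function('g')(Y) = Add(Y, Pow(Y, 2)) (Function('g')(Y) = Add(Pow(Y, 2), Y) = Add(Y, Pow(Y, 2)))
Function('J')(u, h) = Add(Rational(-9, 2), Mul(Rational(3, 2), h)) (Function('J')(u, h) = Mul(Rational(1, 2), Mul(Add(h, -3), 3)) = Mul(Rational(1, 2), Mul(Add(-3, h), 3)) = Mul(Rational(1, 2), Add(-9, Mul(3, h))) = Add(Rational(-9, 2), Mul(Rational(3, 2), h)))
Mul(-81, Add(Mul(Function('J')(Function('g')(-5), Function('C')(4)), Pow(-499, -1)), Mul(494, Pow(-46, -1)))) = Mul(-81, Add(Mul(Add(Rational(-9, 2), Mul(Rational(3, 2), 6)), Pow(-499, -1)), Mul(494, Pow(-46, -1)))) = Mul(-81, Add(Mul(Add(Rational(-9, 2), 9), Rational(-1, 499)), Mul(494, Rational(-1, 46)))) = Mul(-81, Add(Mul(Rational(9, 2), Rational(-1, 499)), Rational(-247, 23))) = Mul(-81, Add(Rational(-9, 998), Rational(-247, 23))) = Mul(-81, Rational(-246713, 22954)) = Rational(19983753, 22954)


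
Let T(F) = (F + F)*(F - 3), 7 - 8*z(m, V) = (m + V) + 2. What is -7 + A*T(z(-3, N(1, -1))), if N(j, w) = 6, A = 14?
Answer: -105/4 ≈ -26.250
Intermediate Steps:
z(m, V) = 5/8 - V/8 - m/8 (z(m, V) = 7/8 - ((m + V) + 2)/8 = 7/8 - ((V + m) + 2)/8 = 7/8 - (2 + V + m)/8 = 7/8 + (-¼ - V/8 - m/8) = 5/8 - V/8 - m/8)
T(F) = 2*F*(-3 + F) (T(F) = (2*F)*(-3 + F) = 2*F*(-3 + F))
-7 + A*T(z(-3, N(1, -1))) = -7 + 14*(2*(5/8 - ⅛*6 - ⅛*(-3))*(-3 + (5/8 - ⅛*6 - ⅛*(-3)))) = -7 + 14*(2*(5/8 - ¾ + 3/8)*(-3 + (5/8 - ¾ + 3/8))) = -7 + 14*(2*(¼)*(-3 + ¼)) = -7 + 14*(2*(¼)*(-11/4)) = -7 + 14*(-11/8) = -7 - 77/4 = -105/4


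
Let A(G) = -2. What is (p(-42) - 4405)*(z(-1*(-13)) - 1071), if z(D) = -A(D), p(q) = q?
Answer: 4753843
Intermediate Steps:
z(D) = 2 (z(D) = -1*(-2) = 2)
(p(-42) - 4405)*(z(-1*(-13)) - 1071) = (-42 - 4405)*(2 - 1071) = -4447*(-1069) = 4753843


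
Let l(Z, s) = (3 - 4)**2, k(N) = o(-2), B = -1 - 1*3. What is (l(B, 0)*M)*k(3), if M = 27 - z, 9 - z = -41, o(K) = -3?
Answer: 69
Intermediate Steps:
B = -4 (B = -1 - 3 = -4)
k(N) = -3
z = 50 (z = 9 - 1*(-41) = 9 + 41 = 50)
l(Z, s) = 1 (l(Z, s) = (-1)**2 = 1)
M = -23 (M = 27 - 1*50 = 27 - 50 = -23)
(l(B, 0)*M)*k(3) = (1*(-23))*(-3) = -23*(-3) = 69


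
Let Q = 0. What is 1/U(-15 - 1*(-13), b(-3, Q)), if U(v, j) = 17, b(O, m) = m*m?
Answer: 1/17 ≈ 0.058824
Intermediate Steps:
b(O, m) = m**2
1/U(-15 - 1*(-13), b(-3, Q)) = 1/17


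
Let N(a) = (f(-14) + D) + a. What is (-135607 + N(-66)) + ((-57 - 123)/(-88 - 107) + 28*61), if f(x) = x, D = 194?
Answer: -1739193/13 ≈ -1.3378e+5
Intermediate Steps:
N(a) = 180 + a (N(a) = (-14 + 194) + a = 180 + a)
(-135607 + N(-66)) + ((-57 - 123)/(-88 - 107) + 28*61) = (-135607 + (180 - 66)) + ((-57 - 123)/(-88 - 107) + 28*61) = (-135607 + 114) + (-180/(-195) + 1708) = -135493 + (-180*(-1/195) + 1708) = -135493 + (12/13 + 1708) = -135493 + 22216/13 = -1739193/13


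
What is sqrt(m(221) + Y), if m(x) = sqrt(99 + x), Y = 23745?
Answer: sqrt(23745 + 8*sqrt(5)) ≈ 154.15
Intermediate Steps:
sqrt(m(221) + Y) = sqrt(sqrt(99 + 221) + 23745) = sqrt(sqrt(320) + 23745) = sqrt(8*sqrt(5) + 23745) = sqrt(23745 + 8*sqrt(5))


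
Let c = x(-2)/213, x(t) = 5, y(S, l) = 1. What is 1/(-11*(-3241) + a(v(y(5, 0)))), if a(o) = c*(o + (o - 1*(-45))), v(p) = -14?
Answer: 213/7593748 ≈ 2.8049e-5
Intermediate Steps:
c = 5/213 ≈ 0.023474
a(o) = 75/71 + 10*o/213 (a(o) = 5*(o + (o - 1*(-45)))/213 = 5*(o + (o + 45))/213 = 5*(o + (45 + o))/213 = 5*(45 + 2*o)/213 = 75/71 + 10*o/213)
1/(-11*(-3241) + a(v(y(5, 0)))) = 1/(-11*(-3241) + (75/71 + (10/213)*(-14))) = 1/(35651 + (75/71 - 140/213)) = 1/(35651 + 85/213) = 1/(7593748/213) = 213/7593748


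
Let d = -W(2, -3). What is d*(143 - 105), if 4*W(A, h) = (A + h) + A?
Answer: -19/2 ≈ -9.5000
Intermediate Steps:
W(A, h) = A/2 + h/4 (W(A, h) = ((A + h) + A)/4 = (h + 2*A)/4 = A/2 + h/4)
d = -1/4 (d = -((1/2)*2 + (1/4)*(-3)) = -(1 - 3/4) = -1*1/4 = -1/4 ≈ -0.25000)
d*(143 - 105) = -(143 - 105)/4 = -1/4*38 = -19/2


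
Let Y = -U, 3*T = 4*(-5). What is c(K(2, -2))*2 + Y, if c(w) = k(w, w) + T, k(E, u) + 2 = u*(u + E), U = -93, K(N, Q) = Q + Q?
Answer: 419/3 ≈ 139.67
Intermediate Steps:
K(N, Q) = 2*Q
k(E, u) = -2 + u*(E + u) (k(E, u) = -2 + u*(u + E) = -2 + u*(E + u))
T = -20/3 (T = (4*(-5))/3 = (⅓)*(-20) = -20/3 ≈ -6.6667)
Y = 93 (Y = -1*(-93) = 93)
c(w) = -26/3 + 2*w² (c(w) = (-2 + w² + w*w) - 20/3 = (-2 + w² + w²) - 20/3 = (-2 + 2*w²) - 20/3 = -26/3 + 2*w²)
c(K(2, -2))*2 + Y = (-26/3 + 2*(2*(-2))²)*2 + 93 = (-26/3 + 2*(-4)²)*2 + 93 = (-26/3 + 2*16)*2 + 93 = (-26/3 + 32)*2 + 93 = (70/3)*2 + 93 = 140/3 + 93 = 419/3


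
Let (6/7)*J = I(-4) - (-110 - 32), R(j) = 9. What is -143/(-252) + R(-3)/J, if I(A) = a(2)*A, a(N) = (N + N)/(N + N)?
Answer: 3613/5796 ≈ 0.62336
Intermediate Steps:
a(N) = 1 (a(N) = (2*N)/((2*N)) = (2*N)*(1/(2*N)) = 1)
I(A) = A (I(A) = 1*A = A)
J = 161 (J = 7*(-4 - (-110 - 32))/6 = 7*(-4 - 1*(-142))/6 = 7*(-4 + 142)/6 = (7/6)*138 = 161)
-143/(-252) + R(-3)/J = -143/(-252) + 9/161 = -143*(-1/252) + 9*(1/161) = 143/252 + 9/161 = 3613/5796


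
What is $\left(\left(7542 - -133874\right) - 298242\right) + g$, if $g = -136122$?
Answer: $-292948$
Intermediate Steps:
$\left(\left(7542 - -133874\right) - 298242\right) + g = \left(\left(7542 - -133874\right) - 298242\right) - 136122 = \left(\left(7542 + 133874\right) - 298242\right) - 136122 = \left(141416 - 298242\right) - 136122 = -156826 - 136122 = -292948$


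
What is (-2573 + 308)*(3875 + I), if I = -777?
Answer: -7016970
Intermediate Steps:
(-2573 + 308)*(3875 + I) = (-2573 + 308)*(3875 - 777) = -2265*3098 = -7016970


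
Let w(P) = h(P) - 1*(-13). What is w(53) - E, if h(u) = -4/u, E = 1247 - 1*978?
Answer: -13572/53 ≈ -256.08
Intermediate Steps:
E = 269 (E = 1247 - 978 = 269)
w(P) = 13 - 4/P (w(P) = -4/P - 1*(-13) = -4/P + 13 = 13 - 4/P)
w(53) - E = (13 - 4/53) - 1*269 = (13 - 4*1/53) - 269 = (13 - 4/53) - 269 = 685/53 - 269 = -13572/53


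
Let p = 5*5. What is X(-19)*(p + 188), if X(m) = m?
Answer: -4047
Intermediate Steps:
p = 25
X(-19)*(p + 188) = -19*(25 + 188) = -19*213 = -4047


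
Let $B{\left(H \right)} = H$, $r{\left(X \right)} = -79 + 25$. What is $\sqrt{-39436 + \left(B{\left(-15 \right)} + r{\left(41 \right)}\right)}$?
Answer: $i \sqrt{39505} \approx 198.76 i$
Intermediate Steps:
$r{\left(X \right)} = -54$
$\sqrt{-39436 + \left(B{\left(-15 \right)} + r{\left(41 \right)}\right)} = \sqrt{-39436 - 69} = \sqrt{-39505} = i \sqrt{39505}$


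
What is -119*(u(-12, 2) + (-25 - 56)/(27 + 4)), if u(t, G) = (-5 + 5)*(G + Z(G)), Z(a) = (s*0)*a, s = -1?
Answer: 9639/31 ≈ 310.94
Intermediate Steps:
Z(a) = 0 (Z(a) = (-1*0)*a = 0*a = 0)
u(t, G) = 0 (u(t, G) = (-5 + 5)*(G + 0) = 0*G = 0)
-119*(u(-12, 2) + (-25 - 56)/(27 + 4)) = -119*(0 + (-25 - 56)/(27 + 4)) = -119*(0 - 81/31) = -119*(-81/31) = 9639/31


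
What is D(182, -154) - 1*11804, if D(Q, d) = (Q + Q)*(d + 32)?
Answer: -56212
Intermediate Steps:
D(Q, d) = 2*Q*(32 + d) (D(Q, d) = (2*Q)*(32 + d) = 2*Q*(32 + d))
D(182, -154) - 1*11804 = 2*182*(32 - 154) - 1*11804 = 2*182*(-122) - 11804 = -44408 - 11804 = -56212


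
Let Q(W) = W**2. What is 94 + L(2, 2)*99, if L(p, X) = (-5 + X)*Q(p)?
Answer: -1094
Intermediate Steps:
L(p, X) = p**2*(-5 + X) (L(p, X) = (-5 + X)*p**2 = p**2*(-5 + X))
94 + L(2, 2)*99 = 94 + (2**2*(-5 + 2))*99 = 94 + (4*(-3))*99 = 94 - 12*99 = 94 - 1188 = -1094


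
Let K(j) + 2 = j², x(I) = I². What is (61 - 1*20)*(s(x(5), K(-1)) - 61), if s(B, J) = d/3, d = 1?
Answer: -7462/3 ≈ -2487.3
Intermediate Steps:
K(j) = -2 + j²
s(B, J) = ⅓ (s(B, J) = 1/3 = 1*(⅓) = ⅓)
(61 - 1*20)*(s(x(5), K(-1)) - 61) = (61 - 1*20)*(⅓ - 61) = (61 - 20)*(-182/3) = 41*(-182/3) = -7462/3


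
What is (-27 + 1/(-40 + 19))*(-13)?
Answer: 7384/21 ≈ 351.62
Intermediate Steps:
(-27 + 1/(-40 + 19))*(-13) = (-27 + 1/(-21))*(-13) = (-27 - 1/21)*(-13) = -568/21*(-13) = 7384/21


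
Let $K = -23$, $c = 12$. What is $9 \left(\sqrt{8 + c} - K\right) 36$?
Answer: $7452 + 648 \sqrt{5} \approx 8901.0$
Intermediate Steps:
$9 \left(\sqrt{8 + c} - K\right) 36 = 9 \left(\sqrt{8 + 12} - -23\right) 36 = 9 \left(\sqrt{20} + 23\right) 36 = 9 \left(2 \sqrt{5} + 23\right) 36 = 9 \left(23 + 2 \sqrt{5}\right) 36 = \left(207 + 18 \sqrt{5}\right) 36 = 7452 + 648 \sqrt{5}$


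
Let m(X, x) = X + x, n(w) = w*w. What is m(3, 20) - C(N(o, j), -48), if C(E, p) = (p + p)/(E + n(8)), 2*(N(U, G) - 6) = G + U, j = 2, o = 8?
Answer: 607/25 ≈ 24.280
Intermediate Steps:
n(w) = w²
N(U, G) = 6 + G/2 + U/2 (N(U, G) = 6 + (G + U)/2 = 6 + (G/2 + U/2) = 6 + G/2 + U/2)
C(E, p) = 2*p/(64 + E) (C(E, p) = (p + p)/(E + 8²) = (2*p)/(E + 64) = (2*p)/(64 + E) = 2*p/(64 + E))
m(3, 20) - C(N(o, j), -48) = (3 + 20) - 2*(-48)/(64 + (6 + (½)*2 + (½)*8)) = 23 - 2*(-48)/(64 + (6 + 1 + 4)) = 23 - 2*(-48)/(64 + 11) = 23 - 2*(-48)/75 = 23 - 1*(-32/25) = 23 + 32/25 = 607/25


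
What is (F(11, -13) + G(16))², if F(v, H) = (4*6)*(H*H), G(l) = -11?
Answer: 16362025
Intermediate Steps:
F(v, H) = 24*H²
(F(11, -13) + G(16))² = (24*(-13)² - 11)² = (24*169 - 11)² = (4056 - 11)² = 4045² = 16362025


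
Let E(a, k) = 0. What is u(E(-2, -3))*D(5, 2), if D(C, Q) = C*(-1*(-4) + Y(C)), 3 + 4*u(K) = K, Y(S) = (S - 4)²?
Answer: -75/4 ≈ -18.750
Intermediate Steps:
Y(S) = (-4 + S)²
u(K) = -¾ + K/4
D(C, Q) = C*(4 + (-4 + C)²) (D(C, Q) = C*(-1*(-4) + (-4 + C)²) = C*(4 + (-4 + C)²))
u(E(-2, -3))*D(5, 2) = (-¾ + (¼)*0)*(5*(4 + (-4 + 5)²)) = (-¾ + 0)*(5*(4 + 1²)) = -15*(4 + 1)/4 = -15*5/4 = -¾*25 = -75/4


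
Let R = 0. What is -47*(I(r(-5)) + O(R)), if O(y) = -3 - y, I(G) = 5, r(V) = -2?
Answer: -94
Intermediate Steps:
-47*(I(r(-5)) + O(R)) = -47*(5 + (-3 - 1*0)) = -47*(5 + (-3 + 0)) = -47*(5 - 3) = -47*2 = -94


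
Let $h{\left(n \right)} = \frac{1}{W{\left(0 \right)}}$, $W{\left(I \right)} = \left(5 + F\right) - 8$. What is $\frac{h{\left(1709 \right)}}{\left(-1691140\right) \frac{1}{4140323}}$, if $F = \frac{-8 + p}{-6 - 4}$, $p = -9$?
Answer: $\frac{376393}{199862} \approx 1.8833$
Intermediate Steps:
$F = \frac{17}{10}$ ($F = \frac{-8 - 9}{-6 - 4} = - \frac{17}{-10} = \left(-17\right) \left(- \frac{1}{10}\right) = \frac{17}{10} \approx 1.7$)
$W{\left(I \right)} = - \frac{13}{10}$ ($W{\left(I \right)} = \left(5 + \frac{17}{10}\right) - 8 = \frac{67}{10} - 8 = - \frac{13}{10}$)
$h{\left(n \right)} = - \frac{10}{13}$ ($h{\left(n \right)} = \frac{1}{- \frac{13}{10}} = - \frac{10}{13}$)
$\frac{h{\left(1709 \right)}}{\left(-1691140\right) \frac{1}{4140323}} = - \frac{10}{13 \left(- \frac{1691140}{4140323}\right)} = - \frac{10}{13 \left(\left(-1691140\right) \frac{1}{4140323}\right)} = - \frac{10}{13 \left(- \frac{153740}{376393}\right)} = \left(- \frac{10}{13}\right) \left(- \frac{376393}{153740}\right) = \frac{376393}{199862}$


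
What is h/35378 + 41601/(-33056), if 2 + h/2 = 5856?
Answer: -542370265/584727584 ≈ -0.92756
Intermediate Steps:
h = 11708 (h = -4 + 2*5856 = -4 + 11712 = 11708)
h/35378 + 41601/(-33056) = 11708/35378 + 41601/(-33056) = 11708*(1/35378) + 41601*(-1/33056) = 5854/17689 - 41601/33056 = -542370265/584727584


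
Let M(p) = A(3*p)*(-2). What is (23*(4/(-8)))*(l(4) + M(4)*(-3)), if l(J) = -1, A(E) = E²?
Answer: -19849/2 ≈ -9924.5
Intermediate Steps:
M(p) = -18*p² (M(p) = (3*p)²*(-2) = (9*p²)*(-2) = -18*p²)
(23*(4/(-8)))*(l(4) + M(4)*(-3)) = (23*(4/(-8)))*(-1 - 18*4²*(-3)) = (23*(4*(-⅛)))*(-1 - 18*16*(-3)) = (23*(-½))*(-1 - 288*(-3)) = -23*(-1 + 864)/2 = -23/2*863 = -19849/2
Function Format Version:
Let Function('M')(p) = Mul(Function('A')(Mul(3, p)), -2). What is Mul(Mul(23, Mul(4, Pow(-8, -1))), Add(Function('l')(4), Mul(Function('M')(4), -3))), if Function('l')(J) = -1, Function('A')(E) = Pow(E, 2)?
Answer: Rational(-19849, 2) ≈ -9924.5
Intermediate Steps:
Function('M')(p) = Mul(-18, Pow(p, 2)) (Function('M')(p) = Mul(Pow(Mul(3, p), 2), -2) = Mul(Mul(9, Pow(p, 2)), -2) = Mul(-18, Pow(p, 2)))
Mul(Mul(23, Mul(4, Pow(-8, -1))), Add(Function('l')(4), Mul(Function('M')(4), -3))) = Mul(Mul(23, Mul(4, Pow(-8, -1))), Add(-1, Mul(Mul(-18, Pow(4, 2)), -3))) = Mul(Mul(23, Mul(4, Rational(-1, 8))), Add(-1, Mul(Mul(-18, 16), -3))) = Mul(Mul(23, Rational(-1, 2)), Add(-1, Mul(-288, -3))) = Mul(Rational(-23, 2), Add(-1, 864)) = Mul(Rational(-23, 2), 863) = Rational(-19849, 2)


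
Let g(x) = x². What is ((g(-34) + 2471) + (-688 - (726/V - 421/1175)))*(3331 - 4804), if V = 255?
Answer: -86401484076/19975 ≈ -4.3255e+6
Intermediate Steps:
((g(-34) + 2471) + (-688 - (726/V - 421/1175)))*(3331 - 4804) = (((-34)² + 2471) + (-688 - (726/255 - 421/1175)))*(3331 - 4804) = ((1156 + 2471) + (-688 - (726*(1/255) - 421*1/1175)))*(-1473) = (3627 + (-688 - (242/85 - 421/1175)))*(-1473) = (3627 + (-688 - 1*49713/19975))*(-1473) = (3627 + (-688 - 49713/19975))*(-1473) = (3627 - 13792513/19975)*(-1473) = (58656812/19975)*(-1473) = -86401484076/19975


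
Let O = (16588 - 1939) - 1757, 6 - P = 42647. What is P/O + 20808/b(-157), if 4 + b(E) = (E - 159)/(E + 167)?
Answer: -674436889/1147388 ≈ -587.80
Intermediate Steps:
P = -42641 (P = 6 - 1*42647 = 6 - 42647 = -42641)
b(E) = -4 + (-159 + E)/(167 + E) (b(E) = -4 + (E - 159)/(E + 167) = -4 + (-159 + E)/(167 + E))
O = 12892 (O = 14649 - 1757 = 12892)
P/O + 20808/b(-157) = -42641/12892 + 20808/(((-827 - 3*(-157))/(167 - 157))) = -42641*1/12892 + 20808/(((-827 + 471)/10)) = -42641/12892 + 20808/(((⅒)*(-356))) = -42641/12892 + 20808/(-178/5) = -42641/12892 + 20808*(-5/178) = -42641/12892 - 52020/89 = -674436889/1147388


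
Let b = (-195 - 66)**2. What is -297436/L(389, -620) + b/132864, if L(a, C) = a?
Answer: -13164012545/17228032 ≈ -764.10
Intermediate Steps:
b = 68121 (b = (-261)**2 = 68121)
-297436/L(389, -620) + b/132864 = -297436/389 + 68121/132864 = -297436*1/389 + 68121*(1/132864) = -297436/389 + 22707/44288 = -13164012545/17228032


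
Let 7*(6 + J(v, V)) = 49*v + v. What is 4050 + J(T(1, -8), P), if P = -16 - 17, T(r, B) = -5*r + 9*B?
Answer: 3494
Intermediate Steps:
P = -33
J(v, V) = -6 + 50*v/7 (J(v, V) = -6 + (49*v + v)/7 = -6 + (50*v)/7 = -6 + 50*v/7)
4050 + J(T(1, -8), P) = 4050 + (-6 + 50*(-5*1 + 9*(-8))/7) = 4050 + (-6 + 50*(-5 - 72)/7) = 4050 + (-6 + (50/7)*(-77)) = 4050 + (-6 - 550) = 4050 - 556 = 3494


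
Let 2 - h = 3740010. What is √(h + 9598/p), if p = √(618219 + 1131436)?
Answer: √(-11449258885494452200 + 16793188690*√1749655)/1749655 ≈ 1933.9*I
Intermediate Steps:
h = -3740008 (h = 2 - 1*3740010 = 2 - 3740010 = -3740008)
p = √1749655 ≈ 1322.7
√(h + 9598/p) = √(-3740008 + 9598/(√1749655)) = √(-3740008 + 9598*(√1749655/1749655)) = √(-3740008 + 9598*√1749655/1749655)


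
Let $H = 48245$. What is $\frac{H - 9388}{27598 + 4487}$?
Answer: $\frac{38857}{32085} \approx 1.2111$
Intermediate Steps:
$\frac{H - 9388}{27598 + 4487} = \frac{48245 - 9388}{27598 + 4487} = \frac{38857}{32085}$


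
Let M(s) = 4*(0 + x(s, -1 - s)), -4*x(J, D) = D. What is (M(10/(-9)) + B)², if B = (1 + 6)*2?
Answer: 15625/81 ≈ 192.90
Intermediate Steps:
x(J, D) = -D/4
M(s) = 1 + s (M(s) = 4*(0 - (-1 - s)/4) = 4*(0 + (¼ + s/4)) = 4*(¼ + s/4) = 1 + s)
B = 14 (B = 7*2 = 14)
(M(10/(-9)) + B)² = ((1 + 10/(-9)) + 14)² = ((1 + 10*(-⅑)) + 14)² = ((1 - 10/9) + 14)² = (-⅑ + 14)² = (125/9)² = 15625/81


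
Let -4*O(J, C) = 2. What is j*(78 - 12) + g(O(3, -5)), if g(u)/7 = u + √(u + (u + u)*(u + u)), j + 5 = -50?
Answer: -7267/2 + 7*√2/2 ≈ -3628.6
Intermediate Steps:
j = -55 (j = -5 - 50 = -55)
O(J, C) = -½ (O(J, C) = -¼*2 = -½)
g(u) = 7*u + 7*√(u + 4*u²) (g(u) = 7*(u + √(u + (u + u)*(u + u))) = 7*(u + √(u + (2*u)*(2*u))) = 7*(u + √(u + 4*u²)) = 7*u + 7*√(u + 4*u²))
j*(78 - 12) + g(O(3, -5)) = -55*(78 - 12) + (7*(-½) + 7*√(-(1 + 4*(-½))/2)) = -55*66 + (-7/2 + 7*√(-(1 - 2)/2)) = -3630 + (-7/2 + 7*√(-½*(-1))) = -3630 + (-7/2 + 7*√(½)) = -3630 + (-7/2 + 7*(√2/2)) = -3630 + (-7/2 + 7*√2/2) = -7267/2 + 7*√2/2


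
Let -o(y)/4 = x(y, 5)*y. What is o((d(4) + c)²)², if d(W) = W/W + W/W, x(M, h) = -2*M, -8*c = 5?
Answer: 214358881/262144 ≈ 817.71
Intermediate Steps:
c = -5/8 (c = -⅛*5 = -5/8 ≈ -0.62500)
d(W) = 2 (d(W) = 1 + 1 = 2)
o(y) = 8*y² (o(y) = -4*(-2*y)*y = -(-8)*y² = 8*y²)
o((d(4) + c)²)² = (8*((2 - 5/8)²)²)² = (8*((11/8)²)²)² = (8*(121/64)²)² = (8*(14641/4096))² = (14641/512)² = 214358881/262144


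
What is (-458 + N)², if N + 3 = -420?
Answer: 776161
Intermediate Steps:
N = -423 (N = -3 - 420 = -423)
(-458 + N)² = (-458 - 423)² = (-881)² = 776161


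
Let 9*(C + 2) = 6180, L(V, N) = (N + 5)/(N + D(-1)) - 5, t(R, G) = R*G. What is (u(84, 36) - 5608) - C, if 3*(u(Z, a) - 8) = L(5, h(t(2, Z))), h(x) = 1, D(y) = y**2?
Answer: -18856/3 ≈ -6285.3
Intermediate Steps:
t(R, G) = G*R
L(V, N) = -5 + (5 + N)/(1 + N) (L(V, N) = (N + 5)/(N + (-1)**2) - 5 = (5 + N)/(N + 1) - 5 = (5 + N)/(1 + N) - 5 = -5 + (5 + N)/(1 + N))
u(Z, a) = 22/3 (u(Z, a) = 8 + (-4*1/(1 + 1))/3 = 8 + (-4*1/2)/3 = 8 + (-4*1*1/2)/3 = 8 + (1/3)*(-2) = 8 - 2/3 = 22/3)
C = 2054/3 (C = -2 + (1/9)*6180 = -2 + 2060/3 = 2054/3 ≈ 684.67)
(u(84, 36) - 5608) - C = (22/3 - 5608) - 1*2054/3 = -16802/3 - 2054/3 = -18856/3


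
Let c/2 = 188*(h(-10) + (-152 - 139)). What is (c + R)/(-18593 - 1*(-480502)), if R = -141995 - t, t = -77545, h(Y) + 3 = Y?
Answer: -178754/461909 ≈ -0.38699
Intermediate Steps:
h(Y) = -3 + Y
R = -64450 (R = -141995 - 1*(-77545) = -141995 + 77545 = -64450)
c = -114304 (c = 2*(188*((-3 - 10) + (-152 - 139))) = 2*(188*(-13 - 291)) = 2*(188*(-304)) = 2*(-57152) = -114304)
(c + R)/(-18593 - 1*(-480502)) = (-114304 - 64450)/(-18593 - 1*(-480502)) = -178754/(-18593 + 480502) = -178754/461909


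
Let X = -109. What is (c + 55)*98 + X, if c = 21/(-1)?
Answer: 3223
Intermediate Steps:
c = -21 (c = 21*(-1) = -21)
(c + 55)*98 + X = (-21 + 55)*98 - 109 = 34*98 - 109 = 3332 - 109 = 3223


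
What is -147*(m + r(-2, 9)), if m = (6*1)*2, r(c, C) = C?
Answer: -3087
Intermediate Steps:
m = 12 (m = 6*2 = 12)
-147*(m + r(-2, 9)) = -147*(12 + 9) = -147*21 = -3087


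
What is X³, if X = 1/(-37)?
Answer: -1/50653 ≈ -1.9742e-5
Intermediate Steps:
X = -1/37 ≈ -0.027027
X³ = (-1/37)³ = -1/50653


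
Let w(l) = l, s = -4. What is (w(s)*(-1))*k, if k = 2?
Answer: 8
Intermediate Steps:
(w(s)*(-1))*k = -4*(-1)*2 = 4*2 = 8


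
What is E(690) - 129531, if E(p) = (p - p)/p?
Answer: -129531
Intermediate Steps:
E(p) = 0 (E(p) = 0/p = 0)
E(690) - 129531 = 0 - 129531 = -129531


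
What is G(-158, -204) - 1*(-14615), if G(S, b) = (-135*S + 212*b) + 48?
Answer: -7255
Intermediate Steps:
G(S, b) = 48 - 135*S + 212*b
G(-158, -204) - 1*(-14615) = (48 - 135*(-158) + 212*(-204)) - 1*(-14615) = (48 + 21330 - 43248) + 14615 = -21870 + 14615 = -7255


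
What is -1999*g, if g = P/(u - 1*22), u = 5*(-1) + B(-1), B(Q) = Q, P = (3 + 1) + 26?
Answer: 29985/14 ≈ 2141.8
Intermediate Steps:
P = 30 (P = 4 + 26 = 30)
u = -6 (u = 5*(-1) - 1 = -5 - 1 = -6)
g = -15/14 (g = 30/(-6 - 1*22) = 30/(-6 - 22) = 30/(-28) = 30*(-1/28) = -15/14 ≈ -1.0714)
-1999*g = -1999*(-15/14) = 29985/14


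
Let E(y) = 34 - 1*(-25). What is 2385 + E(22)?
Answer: 2444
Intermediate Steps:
E(y) = 59 (E(y) = 34 + 25 = 59)
2385 + E(22) = 2385 + 59 = 2444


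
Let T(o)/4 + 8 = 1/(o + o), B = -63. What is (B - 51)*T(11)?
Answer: 39900/11 ≈ 3627.3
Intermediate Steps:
T(o) = -32 + 2/o (T(o) = -32 + 4/(o + o) = -32 + 4/((2*o)) = -32 + 4*(1/(2*o)) = -32 + 2/o)
(B - 51)*T(11) = (-63 - 51)*(-32 + 2/11) = -114*(-32 + 2*(1/11)) = -114*(-32 + 2/11) = -114*(-350/11) = 39900/11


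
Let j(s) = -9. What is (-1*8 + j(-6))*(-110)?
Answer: 1870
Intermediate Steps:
(-1*8 + j(-6))*(-110) = (-1*8 - 9)*(-110) = (-8 - 9)*(-110) = -17*(-110) = 1870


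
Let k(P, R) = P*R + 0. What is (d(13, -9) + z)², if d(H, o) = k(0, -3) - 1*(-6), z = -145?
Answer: 19321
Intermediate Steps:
k(P, R) = P*R
d(H, o) = 6 (d(H, o) = 0*(-3) - 1*(-6) = 0 + 6 = 6)
(d(13, -9) + z)² = (6 - 145)² = (-139)² = 19321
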